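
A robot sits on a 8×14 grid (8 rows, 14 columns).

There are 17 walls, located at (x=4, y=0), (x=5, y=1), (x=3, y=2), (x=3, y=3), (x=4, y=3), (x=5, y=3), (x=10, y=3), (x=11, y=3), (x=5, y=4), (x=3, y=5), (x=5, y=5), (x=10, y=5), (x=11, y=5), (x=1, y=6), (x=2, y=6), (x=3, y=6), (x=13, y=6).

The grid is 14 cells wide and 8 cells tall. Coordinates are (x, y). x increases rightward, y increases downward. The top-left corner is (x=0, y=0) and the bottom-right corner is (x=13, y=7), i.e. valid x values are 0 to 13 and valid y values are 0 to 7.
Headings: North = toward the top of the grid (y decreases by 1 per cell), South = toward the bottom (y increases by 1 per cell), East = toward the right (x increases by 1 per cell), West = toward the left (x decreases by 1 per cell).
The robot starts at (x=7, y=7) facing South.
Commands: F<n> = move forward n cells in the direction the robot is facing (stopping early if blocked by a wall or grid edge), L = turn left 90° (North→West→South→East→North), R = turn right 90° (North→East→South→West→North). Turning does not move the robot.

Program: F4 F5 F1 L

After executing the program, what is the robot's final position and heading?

Start: (x=7, y=7), facing South
  F4: move forward 0/4 (blocked), now at (x=7, y=7)
  F5: move forward 0/5 (blocked), now at (x=7, y=7)
  F1: move forward 0/1 (blocked), now at (x=7, y=7)
  L: turn left, now facing East
Final: (x=7, y=7), facing East

Answer: Final position: (x=7, y=7), facing East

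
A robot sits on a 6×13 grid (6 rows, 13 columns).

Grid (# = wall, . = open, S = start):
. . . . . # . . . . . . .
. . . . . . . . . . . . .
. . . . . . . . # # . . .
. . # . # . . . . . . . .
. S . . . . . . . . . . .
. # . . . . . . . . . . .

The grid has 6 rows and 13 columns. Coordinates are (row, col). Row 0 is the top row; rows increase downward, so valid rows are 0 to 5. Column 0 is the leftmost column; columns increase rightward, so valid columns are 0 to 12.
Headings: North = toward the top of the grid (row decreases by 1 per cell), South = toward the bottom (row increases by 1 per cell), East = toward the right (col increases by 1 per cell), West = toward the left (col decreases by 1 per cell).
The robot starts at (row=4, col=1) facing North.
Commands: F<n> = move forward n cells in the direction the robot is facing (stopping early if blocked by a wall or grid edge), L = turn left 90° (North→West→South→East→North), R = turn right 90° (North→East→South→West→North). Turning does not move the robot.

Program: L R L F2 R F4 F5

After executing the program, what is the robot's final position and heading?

Answer: Final position: (row=0, col=0), facing North

Derivation:
Start: (row=4, col=1), facing North
  L: turn left, now facing West
  R: turn right, now facing North
  L: turn left, now facing West
  F2: move forward 1/2 (blocked), now at (row=4, col=0)
  R: turn right, now facing North
  F4: move forward 4, now at (row=0, col=0)
  F5: move forward 0/5 (blocked), now at (row=0, col=0)
Final: (row=0, col=0), facing North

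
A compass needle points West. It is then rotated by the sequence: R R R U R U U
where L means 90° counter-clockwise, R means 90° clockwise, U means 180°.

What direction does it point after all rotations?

Answer: Final heading: East

Derivation:
Start: West
  R (right (90° clockwise)) -> North
  R (right (90° clockwise)) -> East
  R (right (90° clockwise)) -> South
  U (U-turn (180°)) -> North
  R (right (90° clockwise)) -> East
  U (U-turn (180°)) -> West
  U (U-turn (180°)) -> East
Final: East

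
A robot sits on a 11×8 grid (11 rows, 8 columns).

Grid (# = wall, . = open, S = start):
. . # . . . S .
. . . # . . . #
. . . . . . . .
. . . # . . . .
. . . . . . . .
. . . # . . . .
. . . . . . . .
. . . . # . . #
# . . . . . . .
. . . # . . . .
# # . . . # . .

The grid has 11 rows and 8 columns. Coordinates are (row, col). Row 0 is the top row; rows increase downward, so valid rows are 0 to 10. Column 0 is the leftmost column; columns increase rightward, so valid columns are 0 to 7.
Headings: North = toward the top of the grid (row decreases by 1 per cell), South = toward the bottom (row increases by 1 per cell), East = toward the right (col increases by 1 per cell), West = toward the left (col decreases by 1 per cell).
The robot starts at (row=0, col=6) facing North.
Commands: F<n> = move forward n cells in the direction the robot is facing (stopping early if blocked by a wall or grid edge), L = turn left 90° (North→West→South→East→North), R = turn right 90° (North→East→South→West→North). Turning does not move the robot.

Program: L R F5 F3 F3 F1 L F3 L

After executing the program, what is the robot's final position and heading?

Answer: Final position: (row=0, col=3), facing South

Derivation:
Start: (row=0, col=6), facing North
  L: turn left, now facing West
  R: turn right, now facing North
  F5: move forward 0/5 (blocked), now at (row=0, col=6)
  F3: move forward 0/3 (blocked), now at (row=0, col=6)
  F3: move forward 0/3 (blocked), now at (row=0, col=6)
  F1: move forward 0/1 (blocked), now at (row=0, col=6)
  L: turn left, now facing West
  F3: move forward 3, now at (row=0, col=3)
  L: turn left, now facing South
Final: (row=0, col=3), facing South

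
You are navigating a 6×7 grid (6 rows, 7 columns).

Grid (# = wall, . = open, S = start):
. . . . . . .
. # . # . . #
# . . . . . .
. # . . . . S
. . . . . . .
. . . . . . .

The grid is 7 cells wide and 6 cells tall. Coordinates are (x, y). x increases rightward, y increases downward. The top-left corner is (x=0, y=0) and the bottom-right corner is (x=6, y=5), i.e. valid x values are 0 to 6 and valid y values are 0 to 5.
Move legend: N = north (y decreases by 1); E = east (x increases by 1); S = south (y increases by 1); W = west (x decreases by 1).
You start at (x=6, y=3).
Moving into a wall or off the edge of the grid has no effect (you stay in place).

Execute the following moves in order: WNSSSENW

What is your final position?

Start: (x=6, y=3)
  W (west): (x=6, y=3) -> (x=5, y=3)
  N (north): (x=5, y=3) -> (x=5, y=2)
  S (south): (x=5, y=2) -> (x=5, y=3)
  S (south): (x=5, y=3) -> (x=5, y=4)
  S (south): (x=5, y=4) -> (x=5, y=5)
  E (east): (x=5, y=5) -> (x=6, y=5)
  N (north): (x=6, y=5) -> (x=6, y=4)
  W (west): (x=6, y=4) -> (x=5, y=4)
Final: (x=5, y=4)

Answer: Final position: (x=5, y=4)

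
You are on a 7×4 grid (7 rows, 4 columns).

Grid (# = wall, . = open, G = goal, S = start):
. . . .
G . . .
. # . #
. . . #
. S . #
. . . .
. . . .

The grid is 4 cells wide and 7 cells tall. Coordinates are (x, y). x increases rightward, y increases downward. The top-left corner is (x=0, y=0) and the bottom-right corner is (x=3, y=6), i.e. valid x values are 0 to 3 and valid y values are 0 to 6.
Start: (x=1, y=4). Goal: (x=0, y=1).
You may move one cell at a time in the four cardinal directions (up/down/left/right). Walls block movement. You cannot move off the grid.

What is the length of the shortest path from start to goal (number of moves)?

Answer: Shortest path length: 4

Derivation:
BFS from (x=1, y=4) until reaching (x=0, y=1):
  Distance 0: (x=1, y=4)
  Distance 1: (x=1, y=3), (x=0, y=4), (x=2, y=4), (x=1, y=5)
  Distance 2: (x=0, y=3), (x=2, y=3), (x=0, y=5), (x=2, y=5), (x=1, y=6)
  Distance 3: (x=0, y=2), (x=2, y=2), (x=3, y=5), (x=0, y=6), (x=2, y=6)
  Distance 4: (x=0, y=1), (x=2, y=1), (x=3, y=6)  <- goal reached here
One shortest path (4 moves): (x=1, y=4) -> (x=0, y=4) -> (x=0, y=3) -> (x=0, y=2) -> (x=0, y=1)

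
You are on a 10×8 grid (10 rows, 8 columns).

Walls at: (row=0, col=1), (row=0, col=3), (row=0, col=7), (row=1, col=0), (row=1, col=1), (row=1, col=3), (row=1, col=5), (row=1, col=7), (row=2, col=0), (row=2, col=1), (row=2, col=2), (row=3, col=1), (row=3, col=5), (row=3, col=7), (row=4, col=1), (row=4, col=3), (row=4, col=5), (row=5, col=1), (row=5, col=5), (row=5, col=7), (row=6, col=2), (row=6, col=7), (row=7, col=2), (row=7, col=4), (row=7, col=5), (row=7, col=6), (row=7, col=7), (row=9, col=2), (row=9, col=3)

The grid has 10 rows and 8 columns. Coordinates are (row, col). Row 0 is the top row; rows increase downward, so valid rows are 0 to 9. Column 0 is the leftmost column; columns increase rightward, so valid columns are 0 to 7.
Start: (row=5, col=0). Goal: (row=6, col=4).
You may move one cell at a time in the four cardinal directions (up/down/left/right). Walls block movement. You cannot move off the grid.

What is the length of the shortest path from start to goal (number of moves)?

BFS from (row=5, col=0) until reaching (row=6, col=4):
  Distance 0: (row=5, col=0)
  Distance 1: (row=4, col=0), (row=6, col=0)
  Distance 2: (row=3, col=0), (row=6, col=1), (row=7, col=0)
  Distance 3: (row=7, col=1), (row=8, col=0)
  Distance 4: (row=8, col=1), (row=9, col=0)
  Distance 5: (row=8, col=2), (row=9, col=1)
  Distance 6: (row=8, col=3)
  Distance 7: (row=7, col=3), (row=8, col=4)
  Distance 8: (row=6, col=3), (row=8, col=5), (row=9, col=4)
  Distance 9: (row=5, col=3), (row=6, col=4), (row=8, col=6), (row=9, col=5)  <- goal reached here
One shortest path (9 moves): (row=5, col=0) -> (row=6, col=0) -> (row=6, col=1) -> (row=7, col=1) -> (row=8, col=1) -> (row=8, col=2) -> (row=8, col=3) -> (row=7, col=3) -> (row=6, col=3) -> (row=6, col=4)

Answer: Shortest path length: 9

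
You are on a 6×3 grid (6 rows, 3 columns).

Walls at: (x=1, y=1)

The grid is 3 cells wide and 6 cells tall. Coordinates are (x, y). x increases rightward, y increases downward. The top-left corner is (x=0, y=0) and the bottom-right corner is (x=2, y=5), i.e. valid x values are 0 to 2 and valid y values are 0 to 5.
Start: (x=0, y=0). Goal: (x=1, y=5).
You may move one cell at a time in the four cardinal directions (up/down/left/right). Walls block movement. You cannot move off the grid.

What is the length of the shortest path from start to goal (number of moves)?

Answer: Shortest path length: 6

Derivation:
BFS from (x=0, y=0) until reaching (x=1, y=5):
  Distance 0: (x=0, y=0)
  Distance 1: (x=1, y=0), (x=0, y=1)
  Distance 2: (x=2, y=0), (x=0, y=2)
  Distance 3: (x=2, y=1), (x=1, y=2), (x=0, y=3)
  Distance 4: (x=2, y=2), (x=1, y=3), (x=0, y=4)
  Distance 5: (x=2, y=3), (x=1, y=4), (x=0, y=5)
  Distance 6: (x=2, y=4), (x=1, y=5)  <- goal reached here
One shortest path (6 moves): (x=0, y=0) -> (x=0, y=1) -> (x=0, y=2) -> (x=1, y=2) -> (x=1, y=3) -> (x=1, y=4) -> (x=1, y=5)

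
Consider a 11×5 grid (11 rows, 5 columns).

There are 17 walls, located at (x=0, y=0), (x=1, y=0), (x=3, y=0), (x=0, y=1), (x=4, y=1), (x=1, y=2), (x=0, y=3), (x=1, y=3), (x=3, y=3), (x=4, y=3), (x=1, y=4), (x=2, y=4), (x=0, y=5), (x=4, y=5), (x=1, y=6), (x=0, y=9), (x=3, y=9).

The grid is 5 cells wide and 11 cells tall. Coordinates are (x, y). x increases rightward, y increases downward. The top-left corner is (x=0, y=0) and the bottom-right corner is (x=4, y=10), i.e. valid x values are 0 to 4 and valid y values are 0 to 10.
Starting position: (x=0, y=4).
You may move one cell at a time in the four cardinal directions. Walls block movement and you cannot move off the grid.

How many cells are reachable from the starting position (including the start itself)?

BFS flood-fill from (x=0, y=4):
  Distance 0: (x=0, y=4)
Total reachable: 1 (grid has 38 open cells total)

Answer: Reachable cells: 1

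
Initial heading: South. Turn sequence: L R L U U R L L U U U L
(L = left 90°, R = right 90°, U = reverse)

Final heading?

Start: South
  L (left (90° counter-clockwise)) -> East
  R (right (90° clockwise)) -> South
  L (left (90° counter-clockwise)) -> East
  U (U-turn (180°)) -> West
  U (U-turn (180°)) -> East
  R (right (90° clockwise)) -> South
  L (left (90° counter-clockwise)) -> East
  L (left (90° counter-clockwise)) -> North
  U (U-turn (180°)) -> South
  U (U-turn (180°)) -> North
  U (U-turn (180°)) -> South
  L (left (90° counter-clockwise)) -> East
Final: East

Answer: Final heading: East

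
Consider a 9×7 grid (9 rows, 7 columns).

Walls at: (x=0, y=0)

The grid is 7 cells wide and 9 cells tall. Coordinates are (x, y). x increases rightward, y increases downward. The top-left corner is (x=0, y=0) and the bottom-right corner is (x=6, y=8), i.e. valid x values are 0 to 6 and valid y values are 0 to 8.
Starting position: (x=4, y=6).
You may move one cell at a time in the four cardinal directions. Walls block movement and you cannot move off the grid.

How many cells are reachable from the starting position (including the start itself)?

Answer: Reachable cells: 62

Derivation:
BFS flood-fill from (x=4, y=6):
  Distance 0: (x=4, y=6)
  Distance 1: (x=4, y=5), (x=3, y=6), (x=5, y=6), (x=4, y=7)
  Distance 2: (x=4, y=4), (x=3, y=5), (x=5, y=5), (x=2, y=6), (x=6, y=6), (x=3, y=7), (x=5, y=7), (x=4, y=8)
  Distance 3: (x=4, y=3), (x=3, y=4), (x=5, y=4), (x=2, y=5), (x=6, y=5), (x=1, y=6), (x=2, y=7), (x=6, y=7), (x=3, y=8), (x=5, y=8)
  Distance 4: (x=4, y=2), (x=3, y=3), (x=5, y=3), (x=2, y=4), (x=6, y=4), (x=1, y=5), (x=0, y=6), (x=1, y=7), (x=2, y=8), (x=6, y=8)
  Distance 5: (x=4, y=1), (x=3, y=2), (x=5, y=2), (x=2, y=3), (x=6, y=3), (x=1, y=4), (x=0, y=5), (x=0, y=7), (x=1, y=8)
  Distance 6: (x=4, y=0), (x=3, y=1), (x=5, y=1), (x=2, y=2), (x=6, y=2), (x=1, y=3), (x=0, y=4), (x=0, y=8)
  Distance 7: (x=3, y=0), (x=5, y=0), (x=2, y=1), (x=6, y=1), (x=1, y=2), (x=0, y=3)
  Distance 8: (x=2, y=0), (x=6, y=0), (x=1, y=1), (x=0, y=2)
  Distance 9: (x=1, y=0), (x=0, y=1)
Total reachable: 62 (grid has 62 open cells total)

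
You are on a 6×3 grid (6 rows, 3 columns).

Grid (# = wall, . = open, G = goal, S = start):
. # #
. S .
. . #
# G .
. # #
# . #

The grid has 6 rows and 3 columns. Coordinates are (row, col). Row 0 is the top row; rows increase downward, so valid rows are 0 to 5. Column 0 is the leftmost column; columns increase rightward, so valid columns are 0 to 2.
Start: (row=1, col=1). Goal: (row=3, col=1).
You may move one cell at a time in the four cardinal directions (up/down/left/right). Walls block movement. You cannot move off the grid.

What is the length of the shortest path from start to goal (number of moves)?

BFS from (row=1, col=1) until reaching (row=3, col=1):
  Distance 0: (row=1, col=1)
  Distance 1: (row=1, col=0), (row=1, col=2), (row=2, col=1)
  Distance 2: (row=0, col=0), (row=2, col=0), (row=3, col=1)  <- goal reached here
One shortest path (2 moves): (row=1, col=1) -> (row=2, col=1) -> (row=3, col=1)

Answer: Shortest path length: 2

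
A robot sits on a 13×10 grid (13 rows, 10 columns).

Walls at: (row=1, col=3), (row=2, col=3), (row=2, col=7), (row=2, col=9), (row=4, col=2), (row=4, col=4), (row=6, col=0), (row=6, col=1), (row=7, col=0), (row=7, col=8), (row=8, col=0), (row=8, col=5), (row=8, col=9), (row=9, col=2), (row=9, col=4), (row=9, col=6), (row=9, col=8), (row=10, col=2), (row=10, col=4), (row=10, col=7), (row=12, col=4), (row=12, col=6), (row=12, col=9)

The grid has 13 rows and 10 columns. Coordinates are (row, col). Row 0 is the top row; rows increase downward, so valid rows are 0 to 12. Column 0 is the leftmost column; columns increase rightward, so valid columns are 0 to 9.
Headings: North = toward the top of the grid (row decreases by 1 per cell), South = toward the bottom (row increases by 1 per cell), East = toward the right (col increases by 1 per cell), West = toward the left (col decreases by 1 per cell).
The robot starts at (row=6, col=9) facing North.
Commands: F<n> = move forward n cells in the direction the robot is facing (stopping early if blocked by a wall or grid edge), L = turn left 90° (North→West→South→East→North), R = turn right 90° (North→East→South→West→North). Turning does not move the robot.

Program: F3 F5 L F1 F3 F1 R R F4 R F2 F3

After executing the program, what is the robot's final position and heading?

Answer: Final position: (row=6, col=8), facing South

Derivation:
Start: (row=6, col=9), facing North
  F3: move forward 3, now at (row=3, col=9)
  F5: move forward 0/5 (blocked), now at (row=3, col=9)
  L: turn left, now facing West
  F1: move forward 1, now at (row=3, col=8)
  F3: move forward 3, now at (row=3, col=5)
  F1: move forward 1, now at (row=3, col=4)
  R: turn right, now facing North
  R: turn right, now facing East
  F4: move forward 4, now at (row=3, col=8)
  R: turn right, now facing South
  F2: move forward 2, now at (row=5, col=8)
  F3: move forward 1/3 (blocked), now at (row=6, col=8)
Final: (row=6, col=8), facing South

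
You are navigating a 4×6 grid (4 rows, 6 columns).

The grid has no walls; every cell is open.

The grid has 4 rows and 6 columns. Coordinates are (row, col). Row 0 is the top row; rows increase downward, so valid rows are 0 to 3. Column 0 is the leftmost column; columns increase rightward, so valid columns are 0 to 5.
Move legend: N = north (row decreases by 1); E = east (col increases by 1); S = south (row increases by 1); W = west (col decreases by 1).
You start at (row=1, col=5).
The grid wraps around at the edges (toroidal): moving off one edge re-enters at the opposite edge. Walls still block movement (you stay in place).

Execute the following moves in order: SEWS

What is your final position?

Start: (row=1, col=5)
  S (south): (row=1, col=5) -> (row=2, col=5)
  E (east): (row=2, col=5) -> (row=2, col=0)
  W (west): (row=2, col=0) -> (row=2, col=5)
  S (south): (row=2, col=5) -> (row=3, col=5)
Final: (row=3, col=5)

Answer: Final position: (row=3, col=5)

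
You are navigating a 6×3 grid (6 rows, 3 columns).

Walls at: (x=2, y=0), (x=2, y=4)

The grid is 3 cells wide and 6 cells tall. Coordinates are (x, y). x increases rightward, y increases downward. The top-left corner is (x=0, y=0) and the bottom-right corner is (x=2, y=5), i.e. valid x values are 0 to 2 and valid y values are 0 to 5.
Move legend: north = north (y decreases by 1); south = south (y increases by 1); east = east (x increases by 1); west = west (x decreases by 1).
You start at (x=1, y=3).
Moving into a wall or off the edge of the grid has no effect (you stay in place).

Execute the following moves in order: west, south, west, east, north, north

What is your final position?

Start: (x=1, y=3)
  west (west): (x=1, y=3) -> (x=0, y=3)
  south (south): (x=0, y=3) -> (x=0, y=4)
  west (west): blocked, stay at (x=0, y=4)
  east (east): (x=0, y=4) -> (x=1, y=4)
  north (north): (x=1, y=4) -> (x=1, y=3)
  north (north): (x=1, y=3) -> (x=1, y=2)
Final: (x=1, y=2)

Answer: Final position: (x=1, y=2)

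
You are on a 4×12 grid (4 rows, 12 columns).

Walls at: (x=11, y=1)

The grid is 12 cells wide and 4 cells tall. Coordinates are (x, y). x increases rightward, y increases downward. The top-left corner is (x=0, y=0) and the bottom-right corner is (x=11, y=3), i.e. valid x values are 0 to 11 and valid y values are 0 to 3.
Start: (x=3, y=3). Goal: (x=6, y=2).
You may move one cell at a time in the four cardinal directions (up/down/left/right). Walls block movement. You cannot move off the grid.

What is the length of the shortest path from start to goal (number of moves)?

BFS from (x=3, y=3) until reaching (x=6, y=2):
  Distance 0: (x=3, y=3)
  Distance 1: (x=3, y=2), (x=2, y=3), (x=4, y=3)
  Distance 2: (x=3, y=1), (x=2, y=2), (x=4, y=2), (x=1, y=3), (x=5, y=3)
  Distance 3: (x=3, y=0), (x=2, y=1), (x=4, y=1), (x=1, y=2), (x=5, y=2), (x=0, y=3), (x=6, y=3)
  Distance 4: (x=2, y=0), (x=4, y=0), (x=1, y=1), (x=5, y=1), (x=0, y=2), (x=6, y=2), (x=7, y=3)  <- goal reached here
One shortest path (4 moves): (x=3, y=3) -> (x=4, y=3) -> (x=5, y=3) -> (x=6, y=3) -> (x=6, y=2)

Answer: Shortest path length: 4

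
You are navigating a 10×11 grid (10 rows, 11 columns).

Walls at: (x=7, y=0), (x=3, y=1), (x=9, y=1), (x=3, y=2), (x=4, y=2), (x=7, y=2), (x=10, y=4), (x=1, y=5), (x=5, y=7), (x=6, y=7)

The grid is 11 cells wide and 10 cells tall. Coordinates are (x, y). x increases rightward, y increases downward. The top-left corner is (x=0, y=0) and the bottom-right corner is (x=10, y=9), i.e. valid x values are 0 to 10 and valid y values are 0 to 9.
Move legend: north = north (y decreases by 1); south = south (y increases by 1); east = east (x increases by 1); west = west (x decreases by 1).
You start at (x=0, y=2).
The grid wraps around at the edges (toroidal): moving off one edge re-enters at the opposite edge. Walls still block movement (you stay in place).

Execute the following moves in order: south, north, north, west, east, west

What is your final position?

Answer: Final position: (x=10, y=1)

Derivation:
Start: (x=0, y=2)
  south (south): (x=0, y=2) -> (x=0, y=3)
  north (north): (x=0, y=3) -> (x=0, y=2)
  north (north): (x=0, y=2) -> (x=0, y=1)
  west (west): (x=0, y=1) -> (x=10, y=1)
  east (east): (x=10, y=1) -> (x=0, y=1)
  west (west): (x=0, y=1) -> (x=10, y=1)
Final: (x=10, y=1)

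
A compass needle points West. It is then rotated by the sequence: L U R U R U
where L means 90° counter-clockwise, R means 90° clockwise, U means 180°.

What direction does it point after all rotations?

Answer: Final heading: South

Derivation:
Start: West
  L (left (90° counter-clockwise)) -> South
  U (U-turn (180°)) -> North
  R (right (90° clockwise)) -> East
  U (U-turn (180°)) -> West
  R (right (90° clockwise)) -> North
  U (U-turn (180°)) -> South
Final: South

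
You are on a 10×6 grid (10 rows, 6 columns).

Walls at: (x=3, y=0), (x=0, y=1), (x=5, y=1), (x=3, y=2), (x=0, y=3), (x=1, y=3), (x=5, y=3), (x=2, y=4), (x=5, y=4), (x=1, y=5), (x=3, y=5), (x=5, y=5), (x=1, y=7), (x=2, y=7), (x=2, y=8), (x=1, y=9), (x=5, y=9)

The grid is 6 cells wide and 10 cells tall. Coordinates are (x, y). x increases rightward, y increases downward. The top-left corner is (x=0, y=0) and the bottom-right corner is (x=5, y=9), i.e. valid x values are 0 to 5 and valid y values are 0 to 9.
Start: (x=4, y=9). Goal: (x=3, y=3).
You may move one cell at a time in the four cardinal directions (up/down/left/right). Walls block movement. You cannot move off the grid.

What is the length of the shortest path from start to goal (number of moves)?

Answer: Shortest path length: 7

Derivation:
BFS from (x=4, y=9) until reaching (x=3, y=3):
  Distance 0: (x=4, y=9)
  Distance 1: (x=4, y=8), (x=3, y=9)
  Distance 2: (x=4, y=7), (x=3, y=8), (x=5, y=8), (x=2, y=9)
  Distance 3: (x=4, y=6), (x=3, y=7), (x=5, y=7)
  Distance 4: (x=4, y=5), (x=3, y=6), (x=5, y=6)
  Distance 5: (x=4, y=4), (x=2, y=6)
  Distance 6: (x=4, y=3), (x=3, y=4), (x=2, y=5), (x=1, y=6)
  Distance 7: (x=4, y=2), (x=3, y=3), (x=0, y=6)  <- goal reached here
One shortest path (7 moves): (x=4, y=9) -> (x=4, y=8) -> (x=4, y=7) -> (x=4, y=6) -> (x=4, y=5) -> (x=4, y=4) -> (x=3, y=4) -> (x=3, y=3)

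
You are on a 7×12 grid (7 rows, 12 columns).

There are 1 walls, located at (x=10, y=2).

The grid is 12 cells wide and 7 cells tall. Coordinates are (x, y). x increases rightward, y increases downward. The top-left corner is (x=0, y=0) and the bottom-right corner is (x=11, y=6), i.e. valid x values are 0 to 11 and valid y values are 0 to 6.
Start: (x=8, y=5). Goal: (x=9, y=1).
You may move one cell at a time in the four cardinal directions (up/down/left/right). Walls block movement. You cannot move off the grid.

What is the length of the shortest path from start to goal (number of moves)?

Answer: Shortest path length: 5

Derivation:
BFS from (x=8, y=5) until reaching (x=9, y=1):
  Distance 0: (x=8, y=5)
  Distance 1: (x=8, y=4), (x=7, y=5), (x=9, y=5), (x=8, y=6)
  Distance 2: (x=8, y=3), (x=7, y=4), (x=9, y=4), (x=6, y=5), (x=10, y=5), (x=7, y=6), (x=9, y=6)
  Distance 3: (x=8, y=2), (x=7, y=3), (x=9, y=3), (x=6, y=4), (x=10, y=4), (x=5, y=5), (x=11, y=5), (x=6, y=6), (x=10, y=6)
  Distance 4: (x=8, y=1), (x=7, y=2), (x=9, y=2), (x=6, y=3), (x=10, y=3), (x=5, y=4), (x=11, y=4), (x=4, y=5), (x=5, y=6), (x=11, y=6)
  Distance 5: (x=8, y=0), (x=7, y=1), (x=9, y=1), (x=6, y=2), (x=5, y=3), (x=11, y=3), (x=4, y=4), (x=3, y=5), (x=4, y=6)  <- goal reached here
One shortest path (5 moves): (x=8, y=5) -> (x=9, y=5) -> (x=9, y=4) -> (x=9, y=3) -> (x=9, y=2) -> (x=9, y=1)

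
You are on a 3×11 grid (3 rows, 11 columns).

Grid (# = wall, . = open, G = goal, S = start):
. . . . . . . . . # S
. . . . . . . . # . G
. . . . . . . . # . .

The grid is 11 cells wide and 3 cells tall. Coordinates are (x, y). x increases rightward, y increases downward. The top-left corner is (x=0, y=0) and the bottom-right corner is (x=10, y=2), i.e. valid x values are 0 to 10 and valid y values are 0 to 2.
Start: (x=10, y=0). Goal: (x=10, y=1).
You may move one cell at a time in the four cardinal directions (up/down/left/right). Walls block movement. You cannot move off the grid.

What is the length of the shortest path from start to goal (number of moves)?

Answer: Shortest path length: 1

Derivation:
BFS from (x=10, y=0) until reaching (x=10, y=1):
  Distance 0: (x=10, y=0)
  Distance 1: (x=10, y=1)  <- goal reached here
One shortest path (1 moves): (x=10, y=0) -> (x=10, y=1)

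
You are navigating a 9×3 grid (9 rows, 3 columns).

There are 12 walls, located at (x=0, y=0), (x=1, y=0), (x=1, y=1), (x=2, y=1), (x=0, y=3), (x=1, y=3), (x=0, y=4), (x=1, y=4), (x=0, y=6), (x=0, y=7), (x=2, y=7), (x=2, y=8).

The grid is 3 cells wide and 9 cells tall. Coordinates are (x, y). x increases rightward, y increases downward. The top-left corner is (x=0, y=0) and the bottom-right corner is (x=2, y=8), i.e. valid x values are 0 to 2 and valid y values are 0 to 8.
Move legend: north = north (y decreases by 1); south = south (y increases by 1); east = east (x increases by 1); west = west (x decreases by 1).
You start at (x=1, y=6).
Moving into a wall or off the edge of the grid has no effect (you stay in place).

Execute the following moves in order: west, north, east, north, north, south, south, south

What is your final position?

Answer: Final position: (x=2, y=6)

Derivation:
Start: (x=1, y=6)
  west (west): blocked, stay at (x=1, y=6)
  north (north): (x=1, y=6) -> (x=1, y=5)
  east (east): (x=1, y=5) -> (x=2, y=5)
  north (north): (x=2, y=5) -> (x=2, y=4)
  north (north): (x=2, y=4) -> (x=2, y=3)
  south (south): (x=2, y=3) -> (x=2, y=4)
  south (south): (x=2, y=4) -> (x=2, y=5)
  south (south): (x=2, y=5) -> (x=2, y=6)
Final: (x=2, y=6)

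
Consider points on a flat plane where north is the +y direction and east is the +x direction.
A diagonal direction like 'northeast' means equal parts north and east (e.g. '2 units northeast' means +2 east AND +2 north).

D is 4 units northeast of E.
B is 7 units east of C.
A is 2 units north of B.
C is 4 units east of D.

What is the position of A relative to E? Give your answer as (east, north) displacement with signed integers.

Place E at the origin (east=0, north=0).
  D is 4 units northeast of E: delta (east=+4, north=+4); D at (east=4, north=4).
  C is 4 units east of D: delta (east=+4, north=+0); C at (east=8, north=4).
  B is 7 units east of C: delta (east=+7, north=+0); B at (east=15, north=4).
  A is 2 units north of B: delta (east=+0, north=+2); A at (east=15, north=6).
Therefore A relative to E: (east=15, north=6).

Answer: A is at (east=15, north=6) relative to E.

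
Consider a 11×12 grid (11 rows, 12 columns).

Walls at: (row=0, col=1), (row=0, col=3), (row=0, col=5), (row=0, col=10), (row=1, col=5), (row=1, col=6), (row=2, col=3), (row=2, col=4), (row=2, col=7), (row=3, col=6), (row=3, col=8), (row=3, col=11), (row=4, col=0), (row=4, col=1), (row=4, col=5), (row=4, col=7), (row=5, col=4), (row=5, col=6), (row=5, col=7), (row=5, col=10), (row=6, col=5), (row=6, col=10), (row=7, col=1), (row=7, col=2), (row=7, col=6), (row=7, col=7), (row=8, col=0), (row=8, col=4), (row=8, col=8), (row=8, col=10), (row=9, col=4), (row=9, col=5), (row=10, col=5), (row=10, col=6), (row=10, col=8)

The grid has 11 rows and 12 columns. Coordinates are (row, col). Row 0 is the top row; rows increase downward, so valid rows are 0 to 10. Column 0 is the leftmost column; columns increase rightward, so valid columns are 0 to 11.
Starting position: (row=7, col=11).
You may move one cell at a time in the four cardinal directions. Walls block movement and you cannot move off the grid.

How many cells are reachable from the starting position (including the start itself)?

Answer: Reachable cells: 94

Derivation:
BFS flood-fill from (row=7, col=11):
  Distance 0: (row=7, col=11)
  Distance 1: (row=6, col=11), (row=7, col=10), (row=8, col=11)
  Distance 2: (row=5, col=11), (row=7, col=9), (row=9, col=11)
  Distance 3: (row=4, col=11), (row=6, col=9), (row=7, col=8), (row=8, col=9), (row=9, col=10), (row=10, col=11)
  Distance 4: (row=4, col=10), (row=5, col=9), (row=6, col=8), (row=9, col=9), (row=10, col=10)
  Distance 5: (row=3, col=10), (row=4, col=9), (row=5, col=8), (row=6, col=7), (row=9, col=8), (row=10, col=9)
  Distance 6: (row=2, col=10), (row=3, col=9), (row=4, col=8), (row=6, col=6), (row=9, col=7)
  Distance 7: (row=1, col=10), (row=2, col=9), (row=2, col=11), (row=8, col=7), (row=9, col=6), (row=10, col=7)
  Distance 8: (row=1, col=9), (row=1, col=11), (row=2, col=8), (row=8, col=6)
  Distance 9: (row=0, col=9), (row=0, col=11), (row=1, col=8), (row=8, col=5)
  Distance 10: (row=0, col=8), (row=1, col=7), (row=7, col=5)
  Distance 11: (row=0, col=7), (row=7, col=4)
  Distance 12: (row=0, col=6), (row=6, col=4), (row=7, col=3)
  Distance 13: (row=6, col=3), (row=8, col=3)
  Distance 14: (row=5, col=3), (row=6, col=2), (row=8, col=2), (row=9, col=3)
  Distance 15: (row=4, col=3), (row=5, col=2), (row=6, col=1), (row=8, col=1), (row=9, col=2), (row=10, col=3)
  Distance 16: (row=3, col=3), (row=4, col=2), (row=4, col=4), (row=5, col=1), (row=6, col=0), (row=9, col=1), (row=10, col=2), (row=10, col=4)
  Distance 17: (row=3, col=2), (row=3, col=4), (row=5, col=0), (row=7, col=0), (row=9, col=0), (row=10, col=1)
  Distance 18: (row=2, col=2), (row=3, col=1), (row=3, col=5), (row=10, col=0)
  Distance 19: (row=1, col=2), (row=2, col=1), (row=2, col=5), (row=3, col=0)
  Distance 20: (row=0, col=2), (row=1, col=1), (row=1, col=3), (row=2, col=0), (row=2, col=6)
  Distance 21: (row=1, col=0), (row=1, col=4)
  Distance 22: (row=0, col=0), (row=0, col=4)
Total reachable: 94 (grid has 97 open cells total)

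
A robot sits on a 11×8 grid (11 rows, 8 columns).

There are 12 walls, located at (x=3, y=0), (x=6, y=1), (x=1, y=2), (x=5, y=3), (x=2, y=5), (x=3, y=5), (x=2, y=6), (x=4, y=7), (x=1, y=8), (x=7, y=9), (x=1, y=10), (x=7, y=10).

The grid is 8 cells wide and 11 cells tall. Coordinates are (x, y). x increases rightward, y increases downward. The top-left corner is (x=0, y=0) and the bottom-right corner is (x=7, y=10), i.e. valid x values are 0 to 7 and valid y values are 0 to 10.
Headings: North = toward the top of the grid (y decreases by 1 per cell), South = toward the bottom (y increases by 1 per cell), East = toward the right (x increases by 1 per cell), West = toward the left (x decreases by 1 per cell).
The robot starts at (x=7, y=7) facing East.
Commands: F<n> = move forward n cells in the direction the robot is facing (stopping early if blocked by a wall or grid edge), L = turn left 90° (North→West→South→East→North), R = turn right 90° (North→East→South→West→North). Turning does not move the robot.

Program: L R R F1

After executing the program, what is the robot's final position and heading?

Start: (x=7, y=7), facing East
  L: turn left, now facing North
  R: turn right, now facing East
  R: turn right, now facing South
  F1: move forward 1, now at (x=7, y=8)
Final: (x=7, y=8), facing South

Answer: Final position: (x=7, y=8), facing South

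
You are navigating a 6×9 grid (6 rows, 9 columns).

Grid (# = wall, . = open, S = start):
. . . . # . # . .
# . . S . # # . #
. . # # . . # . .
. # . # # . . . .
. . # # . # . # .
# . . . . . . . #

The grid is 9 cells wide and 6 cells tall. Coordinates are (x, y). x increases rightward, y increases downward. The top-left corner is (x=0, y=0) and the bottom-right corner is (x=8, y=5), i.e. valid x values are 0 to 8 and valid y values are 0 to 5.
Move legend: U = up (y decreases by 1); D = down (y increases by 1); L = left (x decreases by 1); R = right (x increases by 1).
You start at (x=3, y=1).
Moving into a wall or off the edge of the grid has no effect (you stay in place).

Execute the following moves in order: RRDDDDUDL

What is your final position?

Start: (x=3, y=1)
  R (right): (x=3, y=1) -> (x=4, y=1)
  R (right): blocked, stay at (x=4, y=1)
  D (down): (x=4, y=1) -> (x=4, y=2)
  [×3]D (down): blocked, stay at (x=4, y=2)
  U (up): (x=4, y=2) -> (x=4, y=1)
  D (down): (x=4, y=1) -> (x=4, y=2)
  L (left): blocked, stay at (x=4, y=2)
Final: (x=4, y=2)

Answer: Final position: (x=4, y=2)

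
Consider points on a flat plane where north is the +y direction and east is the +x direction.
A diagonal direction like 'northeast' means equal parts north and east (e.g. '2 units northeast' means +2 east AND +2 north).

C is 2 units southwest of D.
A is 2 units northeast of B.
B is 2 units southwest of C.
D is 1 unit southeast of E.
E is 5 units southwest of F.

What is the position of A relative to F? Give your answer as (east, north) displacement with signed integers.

Place F at the origin (east=0, north=0).
  E is 5 units southwest of F: delta (east=-5, north=-5); E at (east=-5, north=-5).
  D is 1 unit southeast of E: delta (east=+1, north=-1); D at (east=-4, north=-6).
  C is 2 units southwest of D: delta (east=-2, north=-2); C at (east=-6, north=-8).
  B is 2 units southwest of C: delta (east=-2, north=-2); B at (east=-8, north=-10).
  A is 2 units northeast of B: delta (east=+2, north=+2); A at (east=-6, north=-8).
Therefore A relative to F: (east=-6, north=-8).

Answer: A is at (east=-6, north=-8) relative to F.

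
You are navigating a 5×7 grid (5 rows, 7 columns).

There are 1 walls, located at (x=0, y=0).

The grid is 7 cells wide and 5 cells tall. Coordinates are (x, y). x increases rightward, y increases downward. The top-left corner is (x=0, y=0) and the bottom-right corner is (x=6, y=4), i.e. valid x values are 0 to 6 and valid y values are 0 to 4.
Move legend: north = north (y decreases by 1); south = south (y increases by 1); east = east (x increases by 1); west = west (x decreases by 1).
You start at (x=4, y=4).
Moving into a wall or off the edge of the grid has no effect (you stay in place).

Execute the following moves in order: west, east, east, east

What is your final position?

Start: (x=4, y=4)
  west (west): (x=4, y=4) -> (x=3, y=4)
  east (east): (x=3, y=4) -> (x=4, y=4)
  east (east): (x=4, y=4) -> (x=5, y=4)
  east (east): (x=5, y=4) -> (x=6, y=4)
Final: (x=6, y=4)

Answer: Final position: (x=6, y=4)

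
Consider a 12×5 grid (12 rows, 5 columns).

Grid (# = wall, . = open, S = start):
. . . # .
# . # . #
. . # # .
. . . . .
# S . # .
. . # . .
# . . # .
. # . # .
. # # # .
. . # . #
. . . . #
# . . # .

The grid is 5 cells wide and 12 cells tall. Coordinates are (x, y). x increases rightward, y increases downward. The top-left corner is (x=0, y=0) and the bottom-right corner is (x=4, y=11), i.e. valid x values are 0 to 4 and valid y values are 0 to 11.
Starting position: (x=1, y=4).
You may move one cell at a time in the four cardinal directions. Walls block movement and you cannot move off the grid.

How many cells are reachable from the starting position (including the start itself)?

Answer: Reachable cells: 25

Derivation:
BFS flood-fill from (x=1, y=4):
  Distance 0: (x=1, y=4)
  Distance 1: (x=1, y=3), (x=2, y=4), (x=1, y=5)
  Distance 2: (x=1, y=2), (x=0, y=3), (x=2, y=3), (x=0, y=5), (x=1, y=6)
  Distance 3: (x=1, y=1), (x=0, y=2), (x=3, y=3), (x=2, y=6)
  Distance 4: (x=1, y=0), (x=4, y=3), (x=2, y=7)
  Distance 5: (x=0, y=0), (x=2, y=0), (x=4, y=2), (x=4, y=4)
  Distance 6: (x=4, y=5)
  Distance 7: (x=3, y=5), (x=4, y=6)
  Distance 8: (x=4, y=7)
  Distance 9: (x=4, y=8)
Total reachable: 25 (grid has 39 open cells total)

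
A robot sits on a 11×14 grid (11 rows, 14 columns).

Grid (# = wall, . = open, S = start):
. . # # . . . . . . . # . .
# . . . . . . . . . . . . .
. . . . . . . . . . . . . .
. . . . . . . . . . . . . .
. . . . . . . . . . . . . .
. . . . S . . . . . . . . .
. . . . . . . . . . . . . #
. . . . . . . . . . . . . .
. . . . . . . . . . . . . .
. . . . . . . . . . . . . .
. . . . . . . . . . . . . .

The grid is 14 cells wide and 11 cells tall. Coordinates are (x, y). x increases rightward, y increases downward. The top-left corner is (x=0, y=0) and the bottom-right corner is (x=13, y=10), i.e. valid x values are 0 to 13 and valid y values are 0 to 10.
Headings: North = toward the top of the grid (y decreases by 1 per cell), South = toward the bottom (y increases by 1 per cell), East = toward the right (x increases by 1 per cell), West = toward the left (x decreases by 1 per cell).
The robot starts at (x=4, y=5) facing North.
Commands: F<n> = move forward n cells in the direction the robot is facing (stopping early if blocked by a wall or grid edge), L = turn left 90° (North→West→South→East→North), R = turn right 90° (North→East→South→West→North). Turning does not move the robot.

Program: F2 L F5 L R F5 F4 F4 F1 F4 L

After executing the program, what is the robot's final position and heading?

Answer: Final position: (x=0, y=3), facing South

Derivation:
Start: (x=4, y=5), facing North
  F2: move forward 2, now at (x=4, y=3)
  L: turn left, now facing West
  F5: move forward 4/5 (blocked), now at (x=0, y=3)
  L: turn left, now facing South
  R: turn right, now facing West
  F5: move forward 0/5 (blocked), now at (x=0, y=3)
  F4: move forward 0/4 (blocked), now at (x=0, y=3)
  F4: move forward 0/4 (blocked), now at (x=0, y=3)
  F1: move forward 0/1 (blocked), now at (x=0, y=3)
  F4: move forward 0/4 (blocked), now at (x=0, y=3)
  L: turn left, now facing South
Final: (x=0, y=3), facing South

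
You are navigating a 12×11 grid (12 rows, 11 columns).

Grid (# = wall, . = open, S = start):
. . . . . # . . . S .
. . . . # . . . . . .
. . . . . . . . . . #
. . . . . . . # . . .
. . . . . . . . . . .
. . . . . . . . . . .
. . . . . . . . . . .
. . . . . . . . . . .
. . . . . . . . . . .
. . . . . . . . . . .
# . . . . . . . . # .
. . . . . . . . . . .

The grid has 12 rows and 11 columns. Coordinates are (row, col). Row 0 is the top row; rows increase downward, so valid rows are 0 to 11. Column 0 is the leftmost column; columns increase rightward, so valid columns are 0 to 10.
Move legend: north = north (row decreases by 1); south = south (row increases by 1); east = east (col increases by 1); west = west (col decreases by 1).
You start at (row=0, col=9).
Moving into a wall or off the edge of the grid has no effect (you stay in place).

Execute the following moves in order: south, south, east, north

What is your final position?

Start: (row=0, col=9)
  south (south): (row=0, col=9) -> (row=1, col=9)
  south (south): (row=1, col=9) -> (row=2, col=9)
  east (east): blocked, stay at (row=2, col=9)
  north (north): (row=2, col=9) -> (row=1, col=9)
Final: (row=1, col=9)

Answer: Final position: (row=1, col=9)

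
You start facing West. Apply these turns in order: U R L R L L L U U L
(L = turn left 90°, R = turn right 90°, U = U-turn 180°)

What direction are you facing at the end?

Start: West
  U (U-turn (180°)) -> East
  R (right (90° clockwise)) -> South
  L (left (90° counter-clockwise)) -> East
  R (right (90° clockwise)) -> South
  L (left (90° counter-clockwise)) -> East
  L (left (90° counter-clockwise)) -> North
  L (left (90° counter-clockwise)) -> West
  U (U-turn (180°)) -> East
  U (U-turn (180°)) -> West
  L (left (90° counter-clockwise)) -> South
Final: South

Answer: Final heading: South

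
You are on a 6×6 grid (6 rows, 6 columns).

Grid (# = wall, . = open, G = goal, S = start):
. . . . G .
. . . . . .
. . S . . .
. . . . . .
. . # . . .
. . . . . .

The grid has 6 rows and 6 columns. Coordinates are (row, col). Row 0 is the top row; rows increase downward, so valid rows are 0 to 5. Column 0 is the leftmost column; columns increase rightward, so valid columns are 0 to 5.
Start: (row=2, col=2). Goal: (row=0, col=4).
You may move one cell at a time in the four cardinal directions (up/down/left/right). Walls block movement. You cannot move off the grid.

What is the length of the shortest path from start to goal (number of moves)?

Answer: Shortest path length: 4

Derivation:
BFS from (row=2, col=2) until reaching (row=0, col=4):
  Distance 0: (row=2, col=2)
  Distance 1: (row=1, col=2), (row=2, col=1), (row=2, col=3), (row=3, col=2)
  Distance 2: (row=0, col=2), (row=1, col=1), (row=1, col=3), (row=2, col=0), (row=2, col=4), (row=3, col=1), (row=3, col=3)
  Distance 3: (row=0, col=1), (row=0, col=3), (row=1, col=0), (row=1, col=4), (row=2, col=5), (row=3, col=0), (row=3, col=4), (row=4, col=1), (row=4, col=3)
  Distance 4: (row=0, col=0), (row=0, col=4), (row=1, col=5), (row=3, col=5), (row=4, col=0), (row=4, col=4), (row=5, col=1), (row=5, col=3)  <- goal reached here
One shortest path (4 moves): (row=2, col=2) -> (row=2, col=3) -> (row=2, col=4) -> (row=1, col=4) -> (row=0, col=4)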